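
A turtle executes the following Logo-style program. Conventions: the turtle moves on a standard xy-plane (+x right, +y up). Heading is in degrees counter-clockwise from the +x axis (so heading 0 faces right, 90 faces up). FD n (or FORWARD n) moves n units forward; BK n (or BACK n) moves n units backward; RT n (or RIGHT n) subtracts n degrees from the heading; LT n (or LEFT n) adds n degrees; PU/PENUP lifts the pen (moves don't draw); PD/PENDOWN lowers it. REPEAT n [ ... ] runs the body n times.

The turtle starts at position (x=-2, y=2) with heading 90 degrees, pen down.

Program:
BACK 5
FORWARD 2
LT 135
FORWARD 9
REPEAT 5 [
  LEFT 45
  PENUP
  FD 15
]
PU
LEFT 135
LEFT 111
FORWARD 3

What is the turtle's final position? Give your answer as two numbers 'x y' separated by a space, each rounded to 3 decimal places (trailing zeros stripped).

Answer: 30.59 -8.584

Derivation:
Executing turtle program step by step:
Start: pos=(-2,2), heading=90, pen down
BK 5: (-2,2) -> (-2,-3) [heading=90, draw]
FD 2: (-2,-3) -> (-2,-1) [heading=90, draw]
LT 135: heading 90 -> 225
FD 9: (-2,-1) -> (-8.364,-7.364) [heading=225, draw]
REPEAT 5 [
  -- iteration 1/5 --
  LT 45: heading 225 -> 270
  PU: pen up
  FD 15: (-8.364,-7.364) -> (-8.364,-22.364) [heading=270, move]
  -- iteration 2/5 --
  LT 45: heading 270 -> 315
  PU: pen up
  FD 15: (-8.364,-22.364) -> (2.243,-32.971) [heading=315, move]
  -- iteration 3/5 --
  LT 45: heading 315 -> 0
  PU: pen up
  FD 15: (2.243,-32.971) -> (17.243,-32.971) [heading=0, move]
  -- iteration 4/5 --
  LT 45: heading 0 -> 45
  PU: pen up
  FD 15: (17.243,-32.971) -> (27.849,-22.364) [heading=45, move]
  -- iteration 5/5 --
  LT 45: heading 45 -> 90
  PU: pen up
  FD 15: (27.849,-22.364) -> (27.849,-7.364) [heading=90, move]
]
PU: pen up
LT 135: heading 90 -> 225
LT 111: heading 225 -> 336
FD 3: (27.849,-7.364) -> (30.59,-8.584) [heading=336, move]
Final: pos=(30.59,-8.584), heading=336, 3 segment(s) drawn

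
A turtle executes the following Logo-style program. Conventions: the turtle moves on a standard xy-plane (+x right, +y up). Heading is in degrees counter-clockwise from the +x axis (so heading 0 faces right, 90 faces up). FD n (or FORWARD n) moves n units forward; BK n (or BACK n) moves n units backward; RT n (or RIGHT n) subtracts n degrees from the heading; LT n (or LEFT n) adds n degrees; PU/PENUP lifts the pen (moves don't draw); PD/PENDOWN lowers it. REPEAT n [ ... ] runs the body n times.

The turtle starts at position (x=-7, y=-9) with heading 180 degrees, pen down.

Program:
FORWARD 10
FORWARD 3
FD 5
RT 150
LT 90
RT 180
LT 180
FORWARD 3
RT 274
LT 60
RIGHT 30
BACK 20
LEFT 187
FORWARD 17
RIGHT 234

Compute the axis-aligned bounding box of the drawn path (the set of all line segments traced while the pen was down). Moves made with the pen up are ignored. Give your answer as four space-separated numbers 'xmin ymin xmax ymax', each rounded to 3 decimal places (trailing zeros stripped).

Executing turtle program step by step:
Start: pos=(-7,-9), heading=180, pen down
FD 10: (-7,-9) -> (-17,-9) [heading=180, draw]
FD 3: (-17,-9) -> (-20,-9) [heading=180, draw]
FD 5: (-20,-9) -> (-25,-9) [heading=180, draw]
RT 150: heading 180 -> 30
LT 90: heading 30 -> 120
RT 180: heading 120 -> 300
LT 180: heading 300 -> 120
FD 3: (-25,-9) -> (-26.5,-6.402) [heading=120, draw]
RT 274: heading 120 -> 206
LT 60: heading 206 -> 266
RT 30: heading 266 -> 236
BK 20: (-26.5,-6.402) -> (-15.316,10.179) [heading=236, draw]
LT 187: heading 236 -> 63
FD 17: (-15.316,10.179) -> (-7.598,25.326) [heading=63, draw]
RT 234: heading 63 -> 189
Final: pos=(-7.598,25.326), heading=189, 6 segment(s) drawn

Segment endpoints: x in {-26.5, -25, -20, -17, -15.316, -7.598, -7}, y in {-9, -9, -6.402, 10.179, 25.326}
xmin=-26.5, ymin=-9, xmax=-7, ymax=25.326

Answer: -26.5 -9 -7 25.326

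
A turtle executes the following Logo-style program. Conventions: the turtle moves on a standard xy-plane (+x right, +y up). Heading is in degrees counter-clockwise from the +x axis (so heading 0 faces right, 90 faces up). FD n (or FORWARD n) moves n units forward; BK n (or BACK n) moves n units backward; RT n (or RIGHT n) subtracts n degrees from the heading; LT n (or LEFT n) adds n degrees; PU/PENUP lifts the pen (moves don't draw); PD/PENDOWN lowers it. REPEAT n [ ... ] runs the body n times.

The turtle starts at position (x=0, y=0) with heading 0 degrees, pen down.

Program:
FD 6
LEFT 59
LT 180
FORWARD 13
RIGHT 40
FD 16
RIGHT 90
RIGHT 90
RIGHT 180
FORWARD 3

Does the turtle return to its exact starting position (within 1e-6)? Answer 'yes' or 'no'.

Answer: no

Derivation:
Executing turtle program step by step:
Start: pos=(0,0), heading=0, pen down
FD 6: (0,0) -> (6,0) [heading=0, draw]
LT 59: heading 0 -> 59
LT 180: heading 59 -> 239
FD 13: (6,0) -> (-0.695,-11.143) [heading=239, draw]
RT 40: heading 239 -> 199
FD 16: (-0.695,-11.143) -> (-15.824,-16.352) [heading=199, draw]
RT 90: heading 199 -> 109
RT 90: heading 109 -> 19
RT 180: heading 19 -> 199
FD 3: (-15.824,-16.352) -> (-18.66,-17.329) [heading=199, draw]
Final: pos=(-18.66,-17.329), heading=199, 4 segment(s) drawn

Start position: (0, 0)
Final position: (-18.66, -17.329)
Distance = 25.466; >= 1e-6 -> NOT closed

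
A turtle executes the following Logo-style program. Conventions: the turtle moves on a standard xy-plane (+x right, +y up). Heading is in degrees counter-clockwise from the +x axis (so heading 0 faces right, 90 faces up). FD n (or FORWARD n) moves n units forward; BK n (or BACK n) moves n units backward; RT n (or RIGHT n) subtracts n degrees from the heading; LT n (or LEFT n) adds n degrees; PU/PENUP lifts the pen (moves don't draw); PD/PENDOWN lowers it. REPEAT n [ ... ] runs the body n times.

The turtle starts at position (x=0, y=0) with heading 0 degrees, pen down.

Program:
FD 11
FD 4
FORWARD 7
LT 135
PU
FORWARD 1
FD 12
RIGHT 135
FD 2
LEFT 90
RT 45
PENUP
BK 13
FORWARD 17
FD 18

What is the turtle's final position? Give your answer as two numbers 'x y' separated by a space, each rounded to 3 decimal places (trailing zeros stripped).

Executing turtle program step by step:
Start: pos=(0,0), heading=0, pen down
FD 11: (0,0) -> (11,0) [heading=0, draw]
FD 4: (11,0) -> (15,0) [heading=0, draw]
FD 7: (15,0) -> (22,0) [heading=0, draw]
LT 135: heading 0 -> 135
PU: pen up
FD 1: (22,0) -> (21.293,0.707) [heading=135, move]
FD 12: (21.293,0.707) -> (12.808,9.192) [heading=135, move]
RT 135: heading 135 -> 0
FD 2: (12.808,9.192) -> (14.808,9.192) [heading=0, move]
LT 90: heading 0 -> 90
RT 45: heading 90 -> 45
PU: pen up
BK 13: (14.808,9.192) -> (5.615,0) [heading=45, move]
FD 17: (5.615,0) -> (17.636,12.021) [heading=45, move]
FD 18: (17.636,12.021) -> (30.364,24.749) [heading=45, move]
Final: pos=(30.364,24.749), heading=45, 3 segment(s) drawn

Answer: 30.364 24.749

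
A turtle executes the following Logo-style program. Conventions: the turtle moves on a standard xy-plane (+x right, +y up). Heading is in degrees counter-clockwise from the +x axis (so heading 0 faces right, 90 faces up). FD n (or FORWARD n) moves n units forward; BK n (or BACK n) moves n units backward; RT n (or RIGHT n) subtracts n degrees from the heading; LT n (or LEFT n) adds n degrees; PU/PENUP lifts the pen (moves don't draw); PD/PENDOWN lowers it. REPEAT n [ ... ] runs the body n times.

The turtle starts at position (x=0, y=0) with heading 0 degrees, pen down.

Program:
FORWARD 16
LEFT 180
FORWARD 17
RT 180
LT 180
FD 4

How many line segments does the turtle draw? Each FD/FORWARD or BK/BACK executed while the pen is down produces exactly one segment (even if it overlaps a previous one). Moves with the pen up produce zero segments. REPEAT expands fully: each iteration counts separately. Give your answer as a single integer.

Executing turtle program step by step:
Start: pos=(0,0), heading=0, pen down
FD 16: (0,0) -> (16,0) [heading=0, draw]
LT 180: heading 0 -> 180
FD 17: (16,0) -> (-1,0) [heading=180, draw]
RT 180: heading 180 -> 0
LT 180: heading 0 -> 180
FD 4: (-1,0) -> (-5,0) [heading=180, draw]
Final: pos=(-5,0), heading=180, 3 segment(s) drawn
Segments drawn: 3

Answer: 3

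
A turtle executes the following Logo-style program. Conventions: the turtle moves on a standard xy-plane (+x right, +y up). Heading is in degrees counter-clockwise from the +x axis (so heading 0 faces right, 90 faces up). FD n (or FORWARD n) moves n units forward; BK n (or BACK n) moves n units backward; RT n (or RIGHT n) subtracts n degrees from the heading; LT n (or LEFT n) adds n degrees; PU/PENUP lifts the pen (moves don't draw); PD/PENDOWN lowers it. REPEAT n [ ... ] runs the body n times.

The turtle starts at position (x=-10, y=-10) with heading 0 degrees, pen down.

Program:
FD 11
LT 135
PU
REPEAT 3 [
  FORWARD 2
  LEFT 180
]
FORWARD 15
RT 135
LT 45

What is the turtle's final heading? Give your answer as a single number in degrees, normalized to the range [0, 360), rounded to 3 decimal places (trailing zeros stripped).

Answer: 225

Derivation:
Executing turtle program step by step:
Start: pos=(-10,-10), heading=0, pen down
FD 11: (-10,-10) -> (1,-10) [heading=0, draw]
LT 135: heading 0 -> 135
PU: pen up
REPEAT 3 [
  -- iteration 1/3 --
  FD 2: (1,-10) -> (-0.414,-8.586) [heading=135, move]
  LT 180: heading 135 -> 315
  -- iteration 2/3 --
  FD 2: (-0.414,-8.586) -> (1,-10) [heading=315, move]
  LT 180: heading 315 -> 135
  -- iteration 3/3 --
  FD 2: (1,-10) -> (-0.414,-8.586) [heading=135, move]
  LT 180: heading 135 -> 315
]
FD 15: (-0.414,-8.586) -> (10.192,-19.192) [heading=315, move]
RT 135: heading 315 -> 180
LT 45: heading 180 -> 225
Final: pos=(10.192,-19.192), heading=225, 1 segment(s) drawn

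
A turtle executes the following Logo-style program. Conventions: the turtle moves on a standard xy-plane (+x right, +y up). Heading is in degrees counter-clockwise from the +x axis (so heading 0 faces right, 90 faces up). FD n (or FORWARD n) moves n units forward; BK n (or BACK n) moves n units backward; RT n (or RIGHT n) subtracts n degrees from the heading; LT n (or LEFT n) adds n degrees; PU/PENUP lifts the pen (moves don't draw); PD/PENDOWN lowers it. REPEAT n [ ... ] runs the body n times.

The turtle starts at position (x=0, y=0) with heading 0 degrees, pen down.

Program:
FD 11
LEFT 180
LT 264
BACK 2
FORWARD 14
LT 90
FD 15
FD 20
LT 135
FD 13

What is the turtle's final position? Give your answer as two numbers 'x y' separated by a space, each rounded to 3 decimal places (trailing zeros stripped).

Executing turtle program step by step:
Start: pos=(0,0), heading=0, pen down
FD 11: (0,0) -> (11,0) [heading=0, draw]
LT 180: heading 0 -> 180
LT 264: heading 180 -> 84
BK 2: (11,0) -> (10.791,-1.989) [heading=84, draw]
FD 14: (10.791,-1.989) -> (12.254,11.934) [heading=84, draw]
LT 90: heading 84 -> 174
FD 15: (12.254,11.934) -> (-2.663,13.502) [heading=174, draw]
FD 20: (-2.663,13.502) -> (-22.554,15.593) [heading=174, draw]
LT 135: heading 174 -> 309
FD 13: (-22.554,15.593) -> (-14.373,5.49) [heading=309, draw]
Final: pos=(-14.373,5.49), heading=309, 6 segment(s) drawn

Answer: -14.373 5.49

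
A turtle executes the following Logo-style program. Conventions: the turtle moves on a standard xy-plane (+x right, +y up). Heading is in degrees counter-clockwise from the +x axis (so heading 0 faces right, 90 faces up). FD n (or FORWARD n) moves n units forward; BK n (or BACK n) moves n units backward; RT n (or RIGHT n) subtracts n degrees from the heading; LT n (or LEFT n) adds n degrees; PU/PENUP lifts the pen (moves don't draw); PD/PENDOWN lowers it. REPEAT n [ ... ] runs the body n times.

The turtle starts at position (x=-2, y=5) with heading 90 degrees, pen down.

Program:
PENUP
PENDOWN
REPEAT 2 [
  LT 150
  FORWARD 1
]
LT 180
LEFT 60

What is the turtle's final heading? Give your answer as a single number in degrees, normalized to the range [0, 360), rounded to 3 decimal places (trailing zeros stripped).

Answer: 270

Derivation:
Executing turtle program step by step:
Start: pos=(-2,5), heading=90, pen down
PU: pen up
PD: pen down
REPEAT 2 [
  -- iteration 1/2 --
  LT 150: heading 90 -> 240
  FD 1: (-2,5) -> (-2.5,4.134) [heading=240, draw]
  -- iteration 2/2 --
  LT 150: heading 240 -> 30
  FD 1: (-2.5,4.134) -> (-1.634,4.634) [heading=30, draw]
]
LT 180: heading 30 -> 210
LT 60: heading 210 -> 270
Final: pos=(-1.634,4.634), heading=270, 2 segment(s) drawn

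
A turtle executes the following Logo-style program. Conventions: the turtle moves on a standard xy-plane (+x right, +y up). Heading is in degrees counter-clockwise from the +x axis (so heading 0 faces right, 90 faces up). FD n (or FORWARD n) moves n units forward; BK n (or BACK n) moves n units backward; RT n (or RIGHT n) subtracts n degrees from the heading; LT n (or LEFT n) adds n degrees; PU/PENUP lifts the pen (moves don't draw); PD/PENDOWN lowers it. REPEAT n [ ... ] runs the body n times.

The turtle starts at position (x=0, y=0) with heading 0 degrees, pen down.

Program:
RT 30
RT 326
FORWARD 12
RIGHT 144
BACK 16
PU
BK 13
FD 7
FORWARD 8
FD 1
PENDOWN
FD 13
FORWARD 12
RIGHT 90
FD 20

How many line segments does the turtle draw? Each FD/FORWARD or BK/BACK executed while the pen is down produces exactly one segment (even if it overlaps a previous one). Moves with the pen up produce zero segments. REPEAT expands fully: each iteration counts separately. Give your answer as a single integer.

Executing turtle program step by step:
Start: pos=(0,0), heading=0, pen down
RT 30: heading 0 -> 330
RT 326: heading 330 -> 4
FD 12: (0,0) -> (11.971,0.837) [heading=4, draw]
RT 144: heading 4 -> 220
BK 16: (11.971,0.837) -> (24.227,11.122) [heading=220, draw]
PU: pen up
BK 13: (24.227,11.122) -> (34.186,19.478) [heading=220, move]
FD 7: (34.186,19.478) -> (28.824,14.978) [heading=220, move]
FD 8: (28.824,14.978) -> (22.695,9.836) [heading=220, move]
FD 1: (22.695,9.836) -> (21.929,9.193) [heading=220, move]
PD: pen down
FD 13: (21.929,9.193) -> (11.971,0.837) [heading=220, draw]
FD 12: (11.971,0.837) -> (2.778,-6.876) [heading=220, draw]
RT 90: heading 220 -> 130
FD 20: (2.778,-6.876) -> (-10.078,8.445) [heading=130, draw]
Final: pos=(-10.078,8.445), heading=130, 5 segment(s) drawn
Segments drawn: 5

Answer: 5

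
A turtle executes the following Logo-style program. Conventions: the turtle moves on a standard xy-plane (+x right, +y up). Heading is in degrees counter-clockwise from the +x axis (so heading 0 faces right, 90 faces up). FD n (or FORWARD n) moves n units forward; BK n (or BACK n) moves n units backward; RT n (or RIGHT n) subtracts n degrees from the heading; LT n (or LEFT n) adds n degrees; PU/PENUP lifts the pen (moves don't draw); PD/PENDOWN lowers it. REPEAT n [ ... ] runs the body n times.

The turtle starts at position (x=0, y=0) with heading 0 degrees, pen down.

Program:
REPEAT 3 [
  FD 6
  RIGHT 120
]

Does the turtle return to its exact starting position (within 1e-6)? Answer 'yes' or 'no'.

Executing turtle program step by step:
Start: pos=(0,0), heading=0, pen down
REPEAT 3 [
  -- iteration 1/3 --
  FD 6: (0,0) -> (6,0) [heading=0, draw]
  RT 120: heading 0 -> 240
  -- iteration 2/3 --
  FD 6: (6,0) -> (3,-5.196) [heading=240, draw]
  RT 120: heading 240 -> 120
  -- iteration 3/3 --
  FD 6: (3,-5.196) -> (0,0) [heading=120, draw]
  RT 120: heading 120 -> 0
]
Final: pos=(0,0), heading=0, 3 segment(s) drawn

Start position: (0, 0)
Final position: (0, 0)
Distance = 0; < 1e-6 -> CLOSED

Answer: yes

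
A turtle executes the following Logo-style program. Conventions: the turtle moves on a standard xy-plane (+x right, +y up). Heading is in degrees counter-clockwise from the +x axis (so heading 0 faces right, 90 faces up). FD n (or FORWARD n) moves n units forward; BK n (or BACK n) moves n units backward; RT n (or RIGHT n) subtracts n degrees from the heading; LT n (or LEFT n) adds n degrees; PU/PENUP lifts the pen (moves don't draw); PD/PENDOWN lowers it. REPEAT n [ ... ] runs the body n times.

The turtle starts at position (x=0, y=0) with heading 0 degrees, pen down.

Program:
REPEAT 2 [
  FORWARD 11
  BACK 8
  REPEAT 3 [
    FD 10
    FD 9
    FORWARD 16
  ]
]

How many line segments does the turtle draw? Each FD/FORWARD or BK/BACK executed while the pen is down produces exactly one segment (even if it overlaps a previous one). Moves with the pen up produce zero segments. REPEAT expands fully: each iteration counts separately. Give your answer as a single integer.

Executing turtle program step by step:
Start: pos=(0,0), heading=0, pen down
REPEAT 2 [
  -- iteration 1/2 --
  FD 11: (0,0) -> (11,0) [heading=0, draw]
  BK 8: (11,0) -> (3,0) [heading=0, draw]
  REPEAT 3 [
    -- iteration 1/3 --
    FD 10: (3,0) -> (13,0) [heading=0, draw]
    FD 9: (13,0) -> (22,0) [heading=0, draw]
    FD 16: (22,0) -> (38,0) [heading=0, draw]
    -- iteration 2/3 --
    FD 10: (38,0) -> (48,0) [heading=0, draw]
    FD 9: (48,0) -> (57,0) [heading=0, draw]
    FD 16: (57,0) -> (73,0) [heading=0, draw]
    -- iteration 3/3 --
    FD 10: (73,0) -> (83,0) [heading=0, draw]
    FD 9: (83,0) -> (92,0) [heading=0, draw]
    FD 16: (92,0) -> (108,0) [heading=0, draw]
  ]
  -- iteration 2/2 --
  FD 11: (108,0) -> (119,0) [heading=0, draw]
  BK 8: (119,0) -> (111,0) [heading=0, draw]
  REPEAT 3 [
    -- iteration 1/3 --
    FD 10: (111,0) -> (121,0) [heading=0, draw]
    FD 9: (121,0) -> (130,0) [heading=0, draw]
    FD 16: (130,0) -> (146,0) [heading=0, draw]
    -- iteration 2/3 --
    FD 10: (146,0) -> (156,0) [heading=0, draw]
    FD 9: (156,0) -> (165,0) [heading=0, draw]
    FD 16: (165,0) -> (181,0) [heading=0, draw]
    -- iteration 3/3 --
    FD 10: (181,0) -> (191,0) [heading=0, draw]
    FD 9: (191,0) -> (200,0) [heading=0, draw]
    FD 16: (200,0) -> (216,0) [heading=0, draw]
  ]
]
Final: pos=(216,0), heading=0, 22 segment(s) drawn
Segments drawn: 22

Answer: 22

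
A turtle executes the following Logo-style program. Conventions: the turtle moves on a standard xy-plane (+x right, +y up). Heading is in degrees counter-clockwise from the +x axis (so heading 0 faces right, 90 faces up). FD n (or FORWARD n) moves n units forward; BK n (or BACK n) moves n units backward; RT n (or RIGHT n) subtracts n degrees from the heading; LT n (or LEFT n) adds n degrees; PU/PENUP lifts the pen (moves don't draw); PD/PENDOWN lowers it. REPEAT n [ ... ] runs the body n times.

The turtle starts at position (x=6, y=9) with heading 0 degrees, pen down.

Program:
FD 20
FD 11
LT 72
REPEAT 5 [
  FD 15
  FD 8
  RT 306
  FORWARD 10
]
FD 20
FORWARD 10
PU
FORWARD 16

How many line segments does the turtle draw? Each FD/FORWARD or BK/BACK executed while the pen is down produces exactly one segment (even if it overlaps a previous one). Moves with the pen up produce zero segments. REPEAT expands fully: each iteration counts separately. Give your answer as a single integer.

Executing turtle program step by step:
Start: pos=(6,9), heading=0, pen down
FD 20: (6,9) -> (26,9) [heading=0, draw]
FD 11: (26,9) -> (37,9) [heading=0, draw]
LT 72: heading 0 -> 72
REPEAT 5 [
  -- iteration 1/5 --
  FD 15: (37,9) -> (41.635,23.266) [heading=72, draw]
  FD 8: (41.635,23.266) -> (44.107,30.874) [heading=72, draw]
  RT 306: heading 72 -> 126
  FD 10: (44.107,30.874) -> (38.23,38.964) [heading=126, draw]
  -- iteration 2/5 --
  FD 15: (38.23,38.964) -> (29.413,51.1) [heading=126, draw]
  FD 8: (29.413,51.1) -> (24.71,57.572) [heading=126, draw]
  RT 306: heading 126 -> 180
  FD 10: (24.71,57.572) -> (14.71,57.572) [heading=180, draw]
  -- iteration 3/5 --
  FD 15: (14.71,57.572) -> (-0.29,57.572) [heading=180, draw]
  FD 8: (-0.29,57.572) -> (-8.29,57.572) [heading=180, draw]
  RT 306: heading 180 -> 234
  FD 10: (-8.29,57.572) -> (-14.167,49.482) [heading=234, draw]
  -- iteration 4/5 --
  FD 15: (-14.167,49.482) -> (-22.984,37.346) [heading=234, draw]
  FD 8: (-22.984,37.346) -> (-27.686,30.874) [heading=234, draw]
  RT 306: heading 234 -> 288
  FD 10: (-27.686,30.874) -> (-24.596,21.364) [heading=288, draw]
  -- iteration 5/5 --
  FD 15: (-24.596,21.364) -> (-19.961,7.098) [heading=288, draw]
  FD 8: (-19.961,7.098) -> (-17.489,-0.511) [heading=288, draw]
  RT 306: heading 288 -> 342
  FD 10: (-17.489,-0.511) -> (-7.978,-3.601) [heading=342, draw]
]
FD 20: (-7.978,-3.601) -> (11.043,-9.781) [heading=342, draw]
FD 10: (11.043,-9.781) -> (20.553,-12.871) [heading=342, draw]
PU: pen up
FD 16: (20.553,-12.871) -> (35.77,-17.816) [heading=342, move]
Final: pos=(35.77,-17.816), heading=342, 19 segment(s) drawn
Segments drawn: 19

Answer: 19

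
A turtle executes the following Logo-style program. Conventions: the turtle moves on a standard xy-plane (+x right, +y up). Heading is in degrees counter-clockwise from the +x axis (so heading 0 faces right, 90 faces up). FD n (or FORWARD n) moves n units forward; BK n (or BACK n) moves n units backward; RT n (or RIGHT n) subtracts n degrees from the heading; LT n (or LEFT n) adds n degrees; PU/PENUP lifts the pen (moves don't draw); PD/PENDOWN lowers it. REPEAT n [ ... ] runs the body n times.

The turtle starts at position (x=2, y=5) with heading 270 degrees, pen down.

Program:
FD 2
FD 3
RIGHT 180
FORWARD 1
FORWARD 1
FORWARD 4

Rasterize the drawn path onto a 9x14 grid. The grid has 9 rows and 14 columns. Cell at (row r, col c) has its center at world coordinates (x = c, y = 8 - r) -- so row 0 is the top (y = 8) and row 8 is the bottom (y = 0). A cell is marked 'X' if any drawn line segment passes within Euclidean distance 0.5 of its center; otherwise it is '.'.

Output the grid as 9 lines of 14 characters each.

Segment 0: (2,5) -> (2,3)
Segment 1: (2,3) -> (2,0)
Segment 2: (2,0) -> (2,1)
Segment 3: (2,1) -> (2,2)
Segment 4: (2,2) -> (2,6)

Answer: ..............
..............
..X...........
..X...........
..X...........
..X...........
..X...........
..X...........
..X...........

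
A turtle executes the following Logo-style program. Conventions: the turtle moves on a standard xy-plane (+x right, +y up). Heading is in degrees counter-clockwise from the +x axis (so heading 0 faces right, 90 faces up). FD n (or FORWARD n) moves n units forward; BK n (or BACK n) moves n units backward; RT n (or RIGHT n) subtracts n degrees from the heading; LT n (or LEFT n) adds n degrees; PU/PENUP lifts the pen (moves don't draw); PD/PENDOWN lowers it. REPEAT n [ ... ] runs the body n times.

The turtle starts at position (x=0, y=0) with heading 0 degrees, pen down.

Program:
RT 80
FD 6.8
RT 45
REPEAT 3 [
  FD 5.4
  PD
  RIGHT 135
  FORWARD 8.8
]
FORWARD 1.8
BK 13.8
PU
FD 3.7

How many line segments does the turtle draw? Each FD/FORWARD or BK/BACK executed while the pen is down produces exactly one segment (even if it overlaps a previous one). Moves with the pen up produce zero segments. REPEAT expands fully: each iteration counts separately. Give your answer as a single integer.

Executing turtle program step by step:
Start: pos=(0,0), heading=0, pen down
RT 80: heading 0 -> 280
FD 6.8: (0,0) -> (1.181,-6.697) [heading=280, draw]
RT 45: heading 280 -> 235
REPEAT 3 [
  -- iteration 1/3 --
  FD 5.4: (1.181,-6.697) -> (-1.917,-11.12) [heading=235, draw]
  PD: pen down
  RT 135: heading 235 -> 100
  FD 8.8: (-1.917,-11.12) -> (-3.445,-2.454) [heading=100, draw]
  -- iteration 2/3 --
  FD 5.4: (-3.445,-2.454) -> (-4.382,2.864) [heading=100, draw]
  PD: pen down
  RT 135: heading 100 -> 325
  FD 8.8: (-4.382,2.864) -> (2.826,-2.183) [heading=325, draw]
  -- iteration 3/3 --
  FD 5.4: (2.826,-2.183) -> (7.25,-5.281) [heading=325, draw]
  PD: pen down
  RT 135: heading 325 -> 190
  FD 8.8: (7.25,-5.281) -> (-1.417,-6.809) [heading=190, draw]
]
FD 1.8: (-1.417,-6.809) -> (-3.189,-7.121) [heading=190, draw]
BK 13.8: (-3.189,-7.121) -> (10.401,-4.725) [heading=190, draw]
PU: pen up
FD 3.7: (10.401,-4.725) -> (6.757,-5.367) [heading=190, move]
Final: pos=(6.757,-5.367), heading=190, 9 segment(s) drawn
Segments drawn: 9

Answer: 9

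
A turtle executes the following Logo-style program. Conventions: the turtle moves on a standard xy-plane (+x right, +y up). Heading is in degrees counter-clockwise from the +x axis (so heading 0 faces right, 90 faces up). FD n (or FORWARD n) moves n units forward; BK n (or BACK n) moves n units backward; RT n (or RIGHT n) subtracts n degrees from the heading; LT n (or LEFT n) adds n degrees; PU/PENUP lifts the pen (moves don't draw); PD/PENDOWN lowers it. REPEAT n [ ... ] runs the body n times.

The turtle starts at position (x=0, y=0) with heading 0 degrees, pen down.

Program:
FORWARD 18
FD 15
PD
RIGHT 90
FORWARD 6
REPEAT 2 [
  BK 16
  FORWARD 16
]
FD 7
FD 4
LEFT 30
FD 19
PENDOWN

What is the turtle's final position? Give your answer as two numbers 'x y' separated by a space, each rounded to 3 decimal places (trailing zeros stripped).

Executing turtle program step by step:
Start: pos=(0,0), heading=0, pen down
FD 18: (0,0) -> (18,0) [heading=0, draw]
FD 15: (18,0) -> (33,0) [heading=0, draw]
PD: pen down
RT 90: heading 0 -> 270
FD 6: (33,0) -> (33,-6) [heading=270, draw]
REPEAT 2 [
  -- iteration 1/2 --
  BK 16: (33,-6) -> (33,10) [heading=270, draw]
  FD 16: (33,10) -> (33,-6) [heading=270, draw]
  -- iteration 2/2 --
  BK 16: (33,-6) -> (33,10) [heading=270, draw]
  FD 16: (33,10) -> (33,-6) [heading=270, draw]
]
FD 7: (33,-6) -> (33,-13) [heading=270, draw]
FD 4: (33,-13) -> (33,-17) [heading=270, draw]
LT 30: heading 270 -> 300
FD 19: (33,-17) -> (42.5,-33.454) [heading=300, draw]
PD: pen down
Final: pos=(42.5,-33.454), heading=300, 10 segment(s) drawn

Answer: 42.5 -33.454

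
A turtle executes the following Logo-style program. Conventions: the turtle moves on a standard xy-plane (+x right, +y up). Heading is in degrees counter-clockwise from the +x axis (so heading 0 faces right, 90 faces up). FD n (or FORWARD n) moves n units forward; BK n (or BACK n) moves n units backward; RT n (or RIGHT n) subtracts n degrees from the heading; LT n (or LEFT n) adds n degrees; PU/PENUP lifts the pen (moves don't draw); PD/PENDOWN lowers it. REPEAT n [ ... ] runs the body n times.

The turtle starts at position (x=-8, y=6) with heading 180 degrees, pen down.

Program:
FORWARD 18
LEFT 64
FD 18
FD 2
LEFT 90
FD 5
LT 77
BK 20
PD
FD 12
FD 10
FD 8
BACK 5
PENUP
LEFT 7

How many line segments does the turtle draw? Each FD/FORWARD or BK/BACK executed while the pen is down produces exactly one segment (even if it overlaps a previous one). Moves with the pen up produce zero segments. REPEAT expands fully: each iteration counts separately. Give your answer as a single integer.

Executing turtle program step by step:
Start: pos=(-8,6), heading=180, pen down
FD 18: (-8,6) -> (-26,6) [heading=180, draw]
LT 64: heading 180 -> 244
FD 18: (-26,6) -> (-33.891,-10.178) [heading=244, draw]
FD 2: (-33.891,-10.178) -> (-34.767,-11.976) [heading=244, draw]
LT 90: heading 244 -> 334
FD 5: (-34.767,-11.976) -> (-30.273,-14.168) [heading=334, draw]
LT 77: heading 334 -> 51
BK 20: (-30.273,-14.168) -> (-42.86,-29.711) [heading=51, draw]
PD: pen down
FD 12: (-42.86,-29.711) -> (-35.308,-20.385) [heading=51, draw]
FD 10: (-35.308,-20.385) -> (-29.015,-12.613) [heading=51, draw]
FD 8: (-29.015,-12.613) -> (-23.98,-6.396) [heading=51, draw]
BK 5: (-23.98,-6.396) -> (-27.127,-10.282) [heading=51, draw]
PU: pen up
LT 7: heading 51 -> 58
Final: pos=(-27.127,-10.282), heading=58, 9 segment(s) drawn
Segments drawn: 9

Answer: 9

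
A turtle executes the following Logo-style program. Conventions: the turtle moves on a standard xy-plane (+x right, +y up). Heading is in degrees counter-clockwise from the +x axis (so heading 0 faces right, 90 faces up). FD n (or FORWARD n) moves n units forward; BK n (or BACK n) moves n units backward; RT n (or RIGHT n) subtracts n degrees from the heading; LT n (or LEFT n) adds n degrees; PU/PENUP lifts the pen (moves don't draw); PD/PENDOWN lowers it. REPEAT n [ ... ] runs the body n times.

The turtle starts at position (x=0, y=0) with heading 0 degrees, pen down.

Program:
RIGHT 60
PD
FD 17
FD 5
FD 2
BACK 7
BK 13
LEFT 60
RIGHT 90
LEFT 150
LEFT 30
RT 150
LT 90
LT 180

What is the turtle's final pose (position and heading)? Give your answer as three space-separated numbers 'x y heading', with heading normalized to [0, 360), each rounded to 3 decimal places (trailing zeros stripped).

Executing turtle program step by step:
Start: pos=(0,0), heading=0, pen down
RT 60: heading 0 -> 300
PD: pen down
FD 17: (0,0) -> (8.5,-14.722) [heading=300, draw]
FD 5: (8.5,-14.722) -> (11,-19.053) [heading=300, draw]
FD 2: (11,-19.053) -> (12,-20.785) [heading=300, draw]
BK 7: (12,-20.785) -> (8.5,-14.722) [heading=300, draw]
BK 13: (8.5,-14.722) -> (2,-3.464) [heading=300, draw]
LT 60: heading 300 -> 0
RT 90: heading 0 -> 270
LT 150: heading 270 -> 60
LT 30: heading 60 -> 90
RT 150: heading 90 -> 300
LT 90: heading 300 -> 30
LT 180: heading 30 -> 210
Final: pos=(2,-3.464), heading=210, 5 segment(s) drawn

Answer: 2 -3.464 210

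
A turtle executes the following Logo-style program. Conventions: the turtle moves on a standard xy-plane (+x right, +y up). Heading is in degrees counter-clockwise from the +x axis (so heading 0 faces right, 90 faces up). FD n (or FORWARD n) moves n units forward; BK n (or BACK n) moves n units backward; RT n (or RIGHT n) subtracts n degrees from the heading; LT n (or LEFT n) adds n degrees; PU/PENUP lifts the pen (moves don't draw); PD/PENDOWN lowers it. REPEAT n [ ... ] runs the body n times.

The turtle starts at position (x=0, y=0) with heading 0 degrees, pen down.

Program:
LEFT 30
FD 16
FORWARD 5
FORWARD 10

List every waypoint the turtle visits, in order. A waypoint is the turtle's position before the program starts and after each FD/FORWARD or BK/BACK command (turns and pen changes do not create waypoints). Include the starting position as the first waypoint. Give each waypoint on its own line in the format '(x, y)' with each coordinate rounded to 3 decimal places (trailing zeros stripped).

Answer: (0, 0)
(13.856, 8)
(18.187, 10.5)
(26.847, 15.5)

Derivation:
Executing turtle program step by step:
Start: pos=(0,0), heading=0, pen down
LT 30: heading 0 -> 30
FD 16: (0,0) -> (13.856,8) [heading=30, draw]
FD 5: (13.856,8) -> (18.187,10.5) [heading=30, draw]
FD 10: (18.187,10.5) -> (26.847,15.5) [heading=30, draw]
Final: pos=(26.847,15.5), heading=30, 3 segment(s) drawn
Waypoints (4 total):
(0, 0)
(13.856, 8)
(18.187, 10.5)
(26.847, 15.5)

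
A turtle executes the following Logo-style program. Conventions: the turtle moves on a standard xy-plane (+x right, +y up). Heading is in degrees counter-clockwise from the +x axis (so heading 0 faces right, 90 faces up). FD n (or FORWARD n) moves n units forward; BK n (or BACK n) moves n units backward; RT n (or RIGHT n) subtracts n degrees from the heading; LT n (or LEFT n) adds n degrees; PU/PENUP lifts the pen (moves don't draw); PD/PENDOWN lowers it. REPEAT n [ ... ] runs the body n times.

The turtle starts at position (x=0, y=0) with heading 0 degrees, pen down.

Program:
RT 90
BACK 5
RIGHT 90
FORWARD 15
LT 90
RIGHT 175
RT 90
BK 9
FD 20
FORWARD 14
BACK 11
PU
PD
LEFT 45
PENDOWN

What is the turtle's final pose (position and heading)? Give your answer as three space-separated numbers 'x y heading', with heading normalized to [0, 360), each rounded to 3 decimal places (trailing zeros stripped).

Answer: -1.053 6.22 50

Derivation:
Executing turtle program step by step:
Start: pos=(0,0), heading=0, pen down
RT 90: heading 0 -> 270
BK 5: (0,0) -> (0,5) [heading=270, draw]
RT 90: heading 270 -> 180
FD 15: (0,5) -> (-15,5) [heading=180, draw]
LT 90: heading 180 -> 270
RT 175: heading 270 -> 95
RT 90: heading 95 -> 5
BK 9: (-15,5) -> (-23.966,4.216) [heading=5, draw]
FD 20: (-23.966,4.216) -> (-4.042,5.959) [heading=5, draw]
FD 14: (-4.042,5.959) -> (9.905,7.179) [heading=5, draw]
BK 11: (9.905,7.179) -> (-1.053,6.22) [heading=5, draw]
PU: pen up
PD: pen down
LT 45: heading 5 -> 50
PD: pen down
Final: pos=(-1.053,6.22), heading=50, 6 segment(s) drawn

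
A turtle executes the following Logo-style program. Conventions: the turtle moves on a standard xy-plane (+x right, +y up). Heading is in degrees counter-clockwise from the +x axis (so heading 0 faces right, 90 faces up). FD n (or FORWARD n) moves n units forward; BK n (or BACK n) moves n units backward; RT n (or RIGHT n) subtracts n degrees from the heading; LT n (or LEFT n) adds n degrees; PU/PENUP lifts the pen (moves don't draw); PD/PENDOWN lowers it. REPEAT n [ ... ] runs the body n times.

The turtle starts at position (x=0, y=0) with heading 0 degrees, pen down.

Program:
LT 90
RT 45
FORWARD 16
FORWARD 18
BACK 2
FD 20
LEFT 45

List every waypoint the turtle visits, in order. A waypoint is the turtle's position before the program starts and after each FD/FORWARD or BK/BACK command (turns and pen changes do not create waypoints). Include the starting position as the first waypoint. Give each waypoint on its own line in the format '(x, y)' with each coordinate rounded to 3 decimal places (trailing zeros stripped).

Answer: (0, 0)
(11.314, 11.314)
(24.042, 24.042)
(22.627, 22.627)
(36.77, 36.77)

Derivation:
Executing turtle program step by step:
Start: pos=(0,0), heading=0, pen down
LT 90: heading 0 -> 90
RT 45: heading 90 -> 45
FD 16: (0,0) -> (11.314,11.314) [heading=45, draw]
FD 18: (11.314,11.314) -> (24.042,24.042) [heading=45, draw]
BK 2: (24.042,24.042) -> (22.627,22.627) [heading=45, draw]
FD 20: (22.627,22.627) -> (36.77,36.77) [heading=45, draw]
LT 45: heading 45 -> 90
Final: pos=(36.77,36.77), heading=90, 4 segment(s) drawn
Waypoints (5 total):
(0, 0)
(11.314, 11.314)
(24.042, 24.042)
(22.627, 22.627)
(36.77, 36.77)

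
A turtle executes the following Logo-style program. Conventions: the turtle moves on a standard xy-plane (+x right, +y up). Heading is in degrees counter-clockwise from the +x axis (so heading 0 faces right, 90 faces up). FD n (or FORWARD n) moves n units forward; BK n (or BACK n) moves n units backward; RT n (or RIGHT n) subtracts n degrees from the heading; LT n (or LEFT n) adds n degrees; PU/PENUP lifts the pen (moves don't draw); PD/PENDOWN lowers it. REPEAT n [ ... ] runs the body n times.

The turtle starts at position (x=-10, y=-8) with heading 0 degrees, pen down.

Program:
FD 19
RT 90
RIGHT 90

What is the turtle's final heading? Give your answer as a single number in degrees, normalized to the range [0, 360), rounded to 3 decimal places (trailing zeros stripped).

Executing turtle program step by step:
Start: pos=(-10,-8), heading=0, pen down
FD 19: (-10,-8) -> (9,-8) [heading=0, draw]
RT 90: heading 0 -> 270
RT 90: heading 270 -> 180
Final: pos=(9,-8), heading=180, 1 segment(s) drawn

Answer: 180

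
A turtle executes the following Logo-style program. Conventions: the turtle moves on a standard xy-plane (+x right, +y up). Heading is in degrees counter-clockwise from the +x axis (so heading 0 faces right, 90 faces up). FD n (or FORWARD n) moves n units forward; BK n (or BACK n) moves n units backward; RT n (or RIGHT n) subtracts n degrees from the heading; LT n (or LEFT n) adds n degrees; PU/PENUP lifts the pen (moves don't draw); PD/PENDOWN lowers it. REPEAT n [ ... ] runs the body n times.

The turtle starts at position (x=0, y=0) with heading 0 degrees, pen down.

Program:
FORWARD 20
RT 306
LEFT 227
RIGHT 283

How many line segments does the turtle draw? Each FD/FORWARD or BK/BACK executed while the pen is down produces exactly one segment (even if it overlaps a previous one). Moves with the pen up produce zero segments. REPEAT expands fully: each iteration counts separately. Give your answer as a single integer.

Answer: 1

Derivation:
Executing turtle program step by step:
Start: pos=(0,0), heading=0, pen down
FD 20: (0,0) -> (20,0) [heading=0, draw]
RT 306: heading 0 -> 54
LT 227: heading 54 -> 281
RT 283: heading 281 -> 358
Final: pos=(20,0), heading=358, 1 segment(s) drawn
Segments drawn: 1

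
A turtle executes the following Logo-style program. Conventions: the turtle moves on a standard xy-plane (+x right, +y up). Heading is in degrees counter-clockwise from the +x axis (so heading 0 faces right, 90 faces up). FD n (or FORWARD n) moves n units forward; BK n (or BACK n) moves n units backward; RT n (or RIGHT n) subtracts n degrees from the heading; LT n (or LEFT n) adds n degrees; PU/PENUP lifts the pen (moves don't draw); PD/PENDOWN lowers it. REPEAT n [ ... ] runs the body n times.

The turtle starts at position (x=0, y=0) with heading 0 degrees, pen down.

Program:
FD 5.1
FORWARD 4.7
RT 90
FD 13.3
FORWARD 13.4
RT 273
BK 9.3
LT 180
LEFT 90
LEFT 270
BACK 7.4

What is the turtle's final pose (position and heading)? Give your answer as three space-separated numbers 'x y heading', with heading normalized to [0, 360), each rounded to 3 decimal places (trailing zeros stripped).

Executing turtle program step by step:
Start: pos=(0,0), heading=0, pen down
FD 5.1: (0,0) -> (5.1,0) [heading=0, draw]
FD 4.7: (5.1,0) -> (9.8,0) [heading=0, draw]
RT 90: heading 0 -> 270
FD 13.3: (9.8,0) -> (9.8,-13.3) [heading=270, draw]
FD 13.4: (9.8,-13.3) -> (9.8,-26.7) [heading=270, draw]
RT 273: heading 270 -> 357
BK 9.3: (9.8,-26.7) -> (0.513,-26.213) [heading=357, draw]
LT 180: heading 357 -> 177
LT 90: heading 177 -> 267
LT 270: heading 267 -> 177
BK 7.4: (0.513,-26.213) -> (7.903,-26.601) [heading=177, draw]
Final: pos=(7.903,-26.601), heading=177, 6 segment(s) drawn

Answer: 7.903 -26.601 177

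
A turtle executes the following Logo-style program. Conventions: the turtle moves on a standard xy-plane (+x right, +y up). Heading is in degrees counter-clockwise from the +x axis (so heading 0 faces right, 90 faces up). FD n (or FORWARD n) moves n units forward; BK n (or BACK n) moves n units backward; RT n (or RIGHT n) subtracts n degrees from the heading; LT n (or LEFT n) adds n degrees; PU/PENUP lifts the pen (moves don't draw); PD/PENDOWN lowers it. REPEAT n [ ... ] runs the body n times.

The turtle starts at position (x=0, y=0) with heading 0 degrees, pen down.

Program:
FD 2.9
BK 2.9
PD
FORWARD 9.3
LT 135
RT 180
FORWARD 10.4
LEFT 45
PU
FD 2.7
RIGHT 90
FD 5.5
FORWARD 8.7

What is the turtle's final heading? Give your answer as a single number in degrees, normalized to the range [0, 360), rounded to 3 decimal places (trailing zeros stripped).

Executing turtle program step by step:
Start: pos=(0,0), heading=0, pen down
FD 2.9: (0,0) -> (2.9,0) [heading=0, draw]
BK 2.9: (2.9,0) -> (0,0) [heading=0, draw]
PD: pen down
FD 9.3: (0,0) -> (9.3,0) [heading=0, draw]
LT 135: heading 0 -> 135
RT 180: heading 135 -> 315
FD 10.4: (9.3,0) -> (16.654,-7.354) [heading=315, draw]
LT 45: heading 315 -> 0
PU: pen up
FD 2.7: (16.654,-7.354) -> (19.354,-7.354) [heading=0, move]
RT 90: heading 0 -> 270
FD 5.5: (19.354,-7.354) -> (19.354,-12.854) [heading=270, move]
FD 8.7: (19.354,-12.854) -> (19.354,-21.554) [heading=270, move]
Final: pos=(19.354,-21.554), heading=270, 4 segment(s) drawn

Answer: 270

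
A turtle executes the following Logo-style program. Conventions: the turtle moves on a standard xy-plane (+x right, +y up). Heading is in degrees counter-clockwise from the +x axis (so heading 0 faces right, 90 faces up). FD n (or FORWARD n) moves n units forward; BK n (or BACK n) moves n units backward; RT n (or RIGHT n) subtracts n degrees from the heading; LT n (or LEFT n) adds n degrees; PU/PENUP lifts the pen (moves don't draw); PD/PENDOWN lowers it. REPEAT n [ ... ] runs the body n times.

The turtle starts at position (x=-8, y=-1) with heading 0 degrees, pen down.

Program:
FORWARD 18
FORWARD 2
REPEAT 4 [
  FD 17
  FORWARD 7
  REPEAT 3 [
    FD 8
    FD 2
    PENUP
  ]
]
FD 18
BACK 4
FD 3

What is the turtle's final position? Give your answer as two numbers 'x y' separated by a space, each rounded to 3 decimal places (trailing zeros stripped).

Executing turtle program step by step:
Start: pos=(-8,-1), heading=0, pen down
FD 18: (-8,-1) -> (10,-1) [heading=0, draw]
FD 2: (10,-1) -> (12,-1) [heading=0, draw]
REPEAT 4 [
  -- iteration 1/4 --
  FD 17: (12,-1) -> (29,-1) [heading=0, draw]
  FD 7: (29,-1) -> (36,-1) [heading=0, draw]
  REPEAT 3 [
    -- iteration 1/3 --
    FD 8: (36,-1) -> (44,-1) [heading=0, draw]
    FD 2: (44,-1) -> (46,-1) [heading=0, draw]
    PU: pen up
    -- iteration 2/3 --
    FD 8: (46,-1) -> (54,-1) [heading=0, move]
    FD 2: (54,-1) -> (56,-1) [heading=0, move]
    PU: pen up
    -- iteration 3/3 --
    FD 8: (56,-1) -> (64,-1) [heading=0, move]
    FD 2: (64,-1) -> (66,-1) [heading=0, move]
    PU: pen up
  ]
  -- iteration 2/4 --
  FD 17: (66,-1) -> (83,-1) [heading=0, move]
  FD 7: (83,-1) -> (90,-1) [heading=0, move]
  REPEAT 3 [
    -- iteration 1/3 --
    FD 8: (90,-1) -> (98,-1) [heading=0, move]
    FD 2: (98,-1) -> (100,-1) [heading=0, move]
    PU: pen up
    -- iteration 2/3 --
    FD 8: (100,-1) -> (108,-1) [heading=0, move]
    FD 2: (108,-1) -> (110,-1) [heading=0, move]
    PU: pen up
    -- iteration 3/3 --
    FD 8: (110,-1) -> (118,-1) [heading=0, move]
    FD 2: (118,-1) -> (120,-1) [heading=0, move]
    PU: pen up
  ]
  -- iteration 3/4 --
  FD 17: (120,-1) -> (137,-1) [heading=0, move]
  FD 7: (137,-1) -> (144,-1) [heading=0, move]
  REPEAT 3 [
    -- iteration 1/3 --
    FD 8: (144,-1) -> (152,-1) [heading=0, move]
    FD 2: (152,-1) -> (154,-1) [heading=0, move]
    PU: pen up
    -- iteration 2/3 --
    FD 8: (154,-1) -> (162,-1) [heading=0, move]
    FD 2: (162,-1) -> (164,-1) [heading=0, move]
    PU: pen up
    -- iteration 3/3 --
    FD 8: (164,-1) -> (172,-1) [heading=0, move]
    FD 2: (172,-1) -> (174,-1) [heading=0, move]
    PU: pen up
  ]
  -- iteration 4/4 --
  FD 17: (174,-1) -> (191,-1) [heading=0, move]
  FD 7: (191,-1) -> (198,-1) [heading=0, move]
  REPEAT 3 [
    -- iteration 1/3 --
    FD 8: (198,-1) -> (206,-1) [heading=0, move]
    FD 2: (206,-1) -> (208,-1) [heading=0, move]
    PU: pen up
    -- iteration 2/3 --
    FD 8: (208,-1) -> (216,-1) [heading=0, move]
    FD 2: (216,-1) -> (218,-1) [heading=0, move]
    PU: pen up
    -- iteration 3/3 --
    FD 8: (218,-1) -> (226,-1) [heading=0, move]
    FD 2: (226,-1) -> (228,-1) [heading=0, move]
    PU: pen up
  ]
]
FD 18: (228,-1) -> (246,-1) [heading=0, move]
BK 4: (246,-1) -> (242,-1) [heading=0, move]
FD 3: (242,-1) -> (245,-1) [heading=0, move]
Final: pos=(245,-1), heading=0, 6 segment(s) drawn

Answer: 245 -1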